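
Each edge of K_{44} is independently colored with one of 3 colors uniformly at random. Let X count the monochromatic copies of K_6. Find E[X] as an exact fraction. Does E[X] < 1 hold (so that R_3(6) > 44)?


E[X] = C(44, 6) · 3^{1 − 15} = 7059052 · 3^{−14} = 7059052/4782969.
As a reduced fraction: E[X] = 7059052/4782969 ≈ 1.4759.
Is E[X] < 1? NO.
Since E[X] ≥ 1, the first-moment bound is inconclusive at n = 44; it does NOT by itself certify R_3(6) > 44.

E[X] = 7059052/4782969 ≈ 1.4759; E[X] ≥ 1; first-moment method inconclusive here.


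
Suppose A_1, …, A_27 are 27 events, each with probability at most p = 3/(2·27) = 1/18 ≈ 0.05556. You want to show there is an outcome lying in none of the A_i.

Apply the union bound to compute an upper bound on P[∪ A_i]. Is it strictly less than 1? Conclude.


Union bound: P[∪_{i=1}^{27} A_i] ≤ Σ_i P[A_i] ≤ 27·p = 27·(1/18) = 3/2.
Numerically: 3/2 ≈ 1.50000.
Is 3/2 < 1? NO.
Since the bound 3/2 is ≥ 1, the union bound is uninformative here; it does NOT by itself certify existence.

27·p = 3/2 ≈ 1.50000; existence NOT certified by the union bound.


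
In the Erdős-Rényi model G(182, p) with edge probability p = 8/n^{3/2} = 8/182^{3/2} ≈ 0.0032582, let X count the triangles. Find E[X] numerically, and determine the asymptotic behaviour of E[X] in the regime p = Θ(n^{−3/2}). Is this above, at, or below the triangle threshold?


Number of potential triangles: C(182, 3) = 988260.
Each occurs with probability p³ ≈ (0.0032582)³ ≈ 3.4589853e-08.
By linearity: E[X] = C(182, 3)·p³ ≈ 988260 · 3.4589853e-08 ≈ 0.03418.
Since α = 3/2 > 1, p = c/n^{3/2} = o(1/n) is below the triangle threshold p ~ 1/n. Asymptotically E[X] ~ (c³/6)·n^{3(1−α)} = (8³/6)·n^{-1.5} → 0, so by Markov's inequality G has no triangles w.h.p.

E[X] ≈ 0.03418; in regime p = Θ(1/n^{3/2}) E[X] tends to 0 (below the triangle threshold p ~ 1/n).


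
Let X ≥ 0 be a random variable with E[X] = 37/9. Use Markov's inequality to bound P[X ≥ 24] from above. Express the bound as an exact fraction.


μ = E[X] = 37/9, a = 24.
Markov: P[X ≥ 24] ≤ μ/a = (37/9)/24 = 37/216.
Numerically: ≈ 0.171.
(Since a = 24 > μ = 4.111, the bound 37/216 is < 1 and informative.)

P[X ≥ 24] ≤ 37/216 ≈ 0.171.


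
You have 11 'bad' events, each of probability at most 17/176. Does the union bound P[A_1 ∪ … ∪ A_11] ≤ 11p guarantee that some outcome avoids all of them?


Union bound: P[∪_{i=1}^{11} A_i] ≤ Σ_i P[A_i] ≤ 11·p = 11·(17/176) = 17/16.
Numerically: 17/16 ≈ 1.062.
Is 17/16 < 1? NO.
Since the bound 17/16 is ≥ 1, the union bound is uninformative here; it does NOT by itself certify existence.

11·p = 17/16 ≈ 1.062; existence NOT certified by the union bound.


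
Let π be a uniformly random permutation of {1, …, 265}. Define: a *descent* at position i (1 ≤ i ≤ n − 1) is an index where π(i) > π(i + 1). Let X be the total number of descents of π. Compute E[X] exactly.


Write X = Σ X_I over i = 1, …, 264, with X_I the indicator of one descent.
There are 264 indicators.
For each fixed i, the pair (π(i), π(i+1)) is a uniformly random ordered pair of distinct values from {1, …, 265}; by symmetry P[π(i) > π(i+1)] = 1/2.
By linearity: E[X] = 264 · (1/2) = (265 − 1) · (1/2) = 132 ≈ 132.000000.

E[X] = 132 = 132.000000.


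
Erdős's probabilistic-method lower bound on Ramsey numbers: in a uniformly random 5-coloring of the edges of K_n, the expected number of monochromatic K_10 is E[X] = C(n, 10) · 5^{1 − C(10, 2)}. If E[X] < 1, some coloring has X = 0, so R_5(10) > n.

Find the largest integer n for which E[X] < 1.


We need C(n, 10) · 5^{1 − 45} < 1, i.e. C(n, 10) < 5^{45 − 1} = 5684341886080801486968994140625.
Check values of n near the boundary:
  n = 5390: C(5390, 10) = 5655833965919099070255434039753; 5655833965919099070255434039753 < 5684341886080801486968994140625? YES
  n = 5391: C(5391, 10) = 5666344714787188828795213697883; 5666344714787188828795213697883 < 5684341886080801486968994140625? YES
  n = 5392: C(5392, 10) = 5676873040158402483252283957448; 5676873040158402483252283957448 < 5684341886080801486968994140625? YES
  n = 5393: C(5393, 10) = 5687418968154238267170642278008; 5687418968154238267170642278008 < 5684341886080801486968994140625? NO
The largest n with C(n, 10) < 5684341886080801486968994140625 is n = 5392 (where E[X] = 5676873040158402483252283957448/5684341886080801486968994140625 ≈ 0.9986861). Hence R_5(10) > 5392, i.e. R_5(10) ≥ 5393.

Largest n = 5392; hence R_5(10) > 5392.


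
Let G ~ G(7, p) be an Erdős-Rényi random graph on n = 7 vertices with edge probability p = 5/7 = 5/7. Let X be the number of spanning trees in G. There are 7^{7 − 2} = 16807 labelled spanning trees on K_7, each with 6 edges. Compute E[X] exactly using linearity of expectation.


K_7 has 7^{7 − 2} = 16807 labelled spanning trees.
For each such spanning tree H, let X_H = 1 if all 6 edges of H are present in G. Then P[X_H = 1] = p^{6} = (5/7)^{6} = 15625/117649.
By linearity of expectation: E[X] = Σ_H E[X_H] = 16807 · p^{6} = 16807 · 15625/117649 = 15625/7.
Numerically: E[X] ≈ 2232.1.

E[X] = 16807 · (5/7)^{6} = 15625/7 ≈ 2232.1.


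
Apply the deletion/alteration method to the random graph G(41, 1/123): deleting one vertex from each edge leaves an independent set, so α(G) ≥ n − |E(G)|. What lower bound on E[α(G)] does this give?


E[|E(G)|] = C(41, 2)·p = 820 · (1/123) = 20/3.
E[α(G)] ≥ n − E[|E(G)|] = 41 − 20/3 = 103/3.
Numerically: ≈ 34.3333.
(This is only a lower bound; the true E[α(G)] may be larger.)

E[α(G)] ≥ 103/3 ≈ 34.3333.


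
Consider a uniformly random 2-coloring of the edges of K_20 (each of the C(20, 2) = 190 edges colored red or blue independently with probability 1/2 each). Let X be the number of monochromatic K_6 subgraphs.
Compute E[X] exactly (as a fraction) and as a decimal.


Let X = Σ_S X_S over the C(20, 6) = 38760 subsets S of size 6, where X_S = 1 if the K_6 on S is monochromatic.
For a fixed S, the K_6 on S has C(6, 2) = 15 edges. P[all 15 edges red] = (1/2)^15, and likewise for blue, so P[monochromatic] = 2·(1/2)^15 = 2^{1 − 15} = 1/16384.
By linearity of expectation: E[X] = C(20, 6) · 2^{1 − 15} = 38760 · 1/16384 = 4845/2048.
Numerically: E[X] ≈ 2.36572.

E[X] = C(20,6)·2^(1−C(6,2)) = 4845/2048 ≈ 2.36572.


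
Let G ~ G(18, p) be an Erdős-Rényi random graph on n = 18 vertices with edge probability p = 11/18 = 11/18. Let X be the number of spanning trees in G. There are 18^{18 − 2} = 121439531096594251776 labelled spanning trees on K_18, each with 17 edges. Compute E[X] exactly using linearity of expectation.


K_18 has 18^{18 − 2} = 121439531096594251776 labelled spanning trees.
For each such spanning tree H, let X_H = 1 if all 17 edges of H are present in G. Then P[X_H = 1] = p^{17} = (11/18)^{17} = 505447028499293771/2185911559738696531968.
By linearity of expectation: E[X] = Σ_H E[X_H] = 121439531096594251776 · p^{17} = 121439531096594251776 · 505447028499293771/2185911559738696531968 = 505447028499293771/18.
Numerically: E[X] ≈ 2.80804e+16.

E[X] = 121439531096594251776 · (11/18)^{17} = 505447028499293771/18 ≈ 2.80804e+16.


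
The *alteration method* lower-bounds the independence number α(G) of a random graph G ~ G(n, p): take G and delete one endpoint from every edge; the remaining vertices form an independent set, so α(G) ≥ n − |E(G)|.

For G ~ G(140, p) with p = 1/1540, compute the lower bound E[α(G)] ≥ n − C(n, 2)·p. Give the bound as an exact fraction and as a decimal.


E[|E(G)|] = C(140, 2)·p = 9730 · (1/1540) = 139/22.
E[α(G)] ≥ n − E[|E(G)|] = 140 − 139/22 = 2941/22.
Numerically: ≈ 133.68182.
(This is only a lower bound; the true E[α(G)] may be larger.)

E[α(G)] ≥ 2941/22 ≈ 133.68182.


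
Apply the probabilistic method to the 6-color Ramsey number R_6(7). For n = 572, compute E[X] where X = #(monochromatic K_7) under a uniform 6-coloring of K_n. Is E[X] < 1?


E[X] = C(572, 7) · 6^{1 − 21} = 3831215212271304 · 6^{−20} = 3831215212271304/3656158440062976.
As a reduced fraction: E[X] = 17737107464219/16926659444736 ≈ 1.047880.
Is E[X] < 1? NO.
Since E[X] ≥ 1, the first-moment bound is inconclusive at n = 572; it does NOT by itself certify R_6(7) > 572.

E[X] = 17737107464219/16926659444736 ≈ 1.047880; E[X] ≥ 1; first-moment method inconclusive here.


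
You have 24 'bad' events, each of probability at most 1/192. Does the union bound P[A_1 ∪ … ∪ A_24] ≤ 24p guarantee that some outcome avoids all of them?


Union bound: P[∪_{i=1}^{24} A_i] ≤ Σ_i P[A_i] ≤ 24·p = 24·(1/192) = 1/8.
Numerically: 1/8 ≈ 0.125000.
Is 1/8 < 1? YES.
Since P[∪ A_i] ≤ 1/8 < 1, the complement has P[∩ A_i^c] ≥ 1 − 1/8 = 7/8 > 0, so some outcome avoids every A_i.

24·p = 1/8 ≈ 0.125000; existence CERTIFIED by the union bound.


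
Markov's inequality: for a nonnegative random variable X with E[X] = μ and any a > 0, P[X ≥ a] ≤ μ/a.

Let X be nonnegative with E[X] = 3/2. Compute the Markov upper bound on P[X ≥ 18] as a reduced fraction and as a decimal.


μ = E[X] = 3/2, a = 18.
Markov: P[X ≥ 18] ≤ μ/a = (3/2)/18 = 1/12.
Numerically: ≈ 0.083333.
(Since a = 18 > μ = 1.500000, the bound 1/12 is < 1 and informative.)

P[X ≥ 18] ≤ 1/12 ≈ 0.083333.


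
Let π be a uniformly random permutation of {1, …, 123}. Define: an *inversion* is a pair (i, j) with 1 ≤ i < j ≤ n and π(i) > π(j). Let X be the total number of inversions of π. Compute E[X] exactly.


Write X = Σ X_I over the C(123, 2) = 7503 pairs i < j, with X_I the indicator of one inversion.
There are 7503 indicators.
For each fixed pair i < j, the values π(i) and π(j) are two distinct elements of {1, …, 123} in uniformly random order; by symmetry P[π(i) > π(j)] = 1/2.
By linearity: E[X] = 7503 · (1/2) = C(123, 2) · (1/2) = 7503/2 = 7503/2 ≈ 3751.500000.

E[X] = 7503/2 = 3751.500000.


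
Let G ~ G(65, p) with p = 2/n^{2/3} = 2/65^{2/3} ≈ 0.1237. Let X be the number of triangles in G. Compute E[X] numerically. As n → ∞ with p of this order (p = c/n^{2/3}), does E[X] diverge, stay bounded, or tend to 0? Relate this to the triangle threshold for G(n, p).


Number of potential triangles: C(65, 3) = 43680.
Each occurs with probability p³ ≈ (0.1237)³ ≈ 1.893491e-03.
By linearity: E[X] = C(65, 3)·p³ ≈ 43680 · 1.893491e-03 ≈ 82.7077.
Since α = 2/3 < 1, p = c/n^{2/3} ≫ 1/n is above the triangle threshold p ~ 1/n. Asymptotically E[X] ~ (c³/6)·n^{3(1−α)} = (2³/6)·n^{1} → ∞; triangles are abundant w.h.p.

E[X] ≈ 82.7077; in regime p = Θ(1/n^{2/3}) E[X] diverges (above the triangle threshold p ~ 1/n).


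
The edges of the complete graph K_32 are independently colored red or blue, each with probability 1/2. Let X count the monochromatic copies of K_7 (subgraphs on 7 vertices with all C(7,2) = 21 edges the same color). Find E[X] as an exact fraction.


Let X = Σ_S X_S over the C(32, 7) = 3365856 subsets S of size 7, where X_S = 1 if the K_7 on S is monochromatic.
For a fixed S, the K_7 on S has C(7, 2) = 21 edges. P[all 21 edges red] = (1/2)^21, and likewise for blue, so P[monochromatic] = 2·(1/2)^21 = 2^{1 − 21} = 1/1048576.
Summing: E[X] = C(32, 7) · 2^{1 − 21} = 3365856 · 1/1048576 = 105183/32768.
Numerically: E[X] ≈ 3.210.

E[X] = C(32,7)·2^(1−C(7,2)) = 105183/32768 ≈ 3.210.


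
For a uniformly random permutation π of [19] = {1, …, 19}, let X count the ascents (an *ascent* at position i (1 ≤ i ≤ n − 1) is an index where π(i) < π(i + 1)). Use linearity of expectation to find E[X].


Write X = Σ X_I over i = 1, …, 18, with X_I the indicator of one ascent.
There are 18 indicators.
For each fixed i, the pair (π(i), π(i+1)) is a uniformly random ordered pair of distinct values from {1, …, 19}; by symmetry P[π(i) < π(i+1)] = 1/2.
By linearity: E[X] = 18 · (1/2) = (19 − 1) · (1/2) = 9 ≈ 9.000.

E[X] = 9 = 9.000.


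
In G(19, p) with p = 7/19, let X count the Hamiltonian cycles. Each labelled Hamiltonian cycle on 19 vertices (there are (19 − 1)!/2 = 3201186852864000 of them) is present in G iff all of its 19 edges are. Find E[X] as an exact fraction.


K_19 has (19 − 1)!/2 = 3201186852864000 labelled Hamiltonian cycles.
For each such Hamiltonian cycle H, let X_H = 1 if all 19 edges of H are present in G. Then P[X_H = 1] = p^{19} = (7/19)^{19} = 11398895185373143/1978419655660313589123979.
By linearity of expectation: E[X] = Σ_H E[X_H] = 3201186852864000 · p^{19} = 3201186852864000 · 11398895185373143/1978419655660313589123979 = 36489993404591253525678231552000/1978419655660313589123979.
Numerically: E[X] ≈ 1.844e+07.

E[X] = 3201186852864000 · (7/19)^{19} = 36489993404591253525678231552000/1978419655660313589123979 ≈ 1.844e+07.


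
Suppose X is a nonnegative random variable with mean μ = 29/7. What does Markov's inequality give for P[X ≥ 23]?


μ = E[X] = 29/7, a = 23.
Markov: P[X ≥ 23] ≤ μ/a = (29/7)/23 = 29/161.
Numerically: ≈ 0.18012.
(Since a = 23 > μ = 4.14286, the bound 29/161 is < 1 and informative.)

P[X ≥ 23] ≤ 29/161 ≈ 0.18012.


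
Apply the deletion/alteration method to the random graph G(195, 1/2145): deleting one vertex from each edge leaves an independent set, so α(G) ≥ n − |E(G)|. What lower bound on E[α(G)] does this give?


E[|E(G)|] = C(195, 2)·p = 18915 · (1/2145) = 97/11.
E[α(G)] ≥ n − E[|E(G)|] = 195 − 97/11 = 2048/11.
Numerically: ≈ 186.181818.
(This is only a lower bound; the true E[α(G)] may be larger.)

E[α(G)] ≥ 2048/11 ≈ 186.181818.


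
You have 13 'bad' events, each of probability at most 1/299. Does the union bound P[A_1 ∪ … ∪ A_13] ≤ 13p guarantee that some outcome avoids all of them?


Union bound: P[∪_{i=1}^{13} A_i] ≤ Σ_i P[A_i] ≤ 13·p = 13·(1/299) = 1/23.
Numerically: 1/23 ≈ 0.0434783.
Is 1/23 < 1? YES.
Since P[∪ A_i] ≤ 1/23 < 1, the complement has P[∩ A_i^c] ≥ 1 − 1/23 = 22/23 > 0, so some outcome avoids every A_i.

13·p = 1/23 ≈ 0.0434783; existence CERTIFIED by the union bound.


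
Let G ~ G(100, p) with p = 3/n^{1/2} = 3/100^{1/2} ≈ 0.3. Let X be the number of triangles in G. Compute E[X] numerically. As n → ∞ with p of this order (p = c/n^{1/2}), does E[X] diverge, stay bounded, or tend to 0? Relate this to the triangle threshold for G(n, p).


Number of potential triangles: C(100, 3) = 161700.
Each occurs with probability p³ ≈ (0.3)³ ≈ 2.700000e-02.
By linearity: E[X] = C(100, 3)·p³ ≈ 161700 · 2.700000e-02 ≈ 4365.9000.
Since α = 1/2 < 1, p = c/n^{1/2} ≫ 1/n is above the triangle threshold p ~ 1/n. Asymptotically E[X] ~ (c³/6)·n^{3(1−α)} = (3³/6)·n^{1.5} → ∞; triangles are abundant w.h.p.

E[X] ≈ 4365.9000; in regime p = Θ(1/n^{1/2}) E[X] diverges (above the triangle threshold p ~ 1/n).


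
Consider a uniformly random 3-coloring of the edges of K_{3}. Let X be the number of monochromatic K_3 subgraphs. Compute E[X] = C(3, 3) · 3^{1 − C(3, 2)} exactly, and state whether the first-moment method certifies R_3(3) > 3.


E[X] = C(3, 3) · 3^{1 − 3} = 1 · 3^{−2} = 1/9.
As a reduced fraction: E[X] = 1/9 ≈ 0.1111.
Is E[X] < 1? YES.
Since E[X] < 1, there exists a 3-coloring of K_{3} with no monochromatic K_3; hence R_3(3) > 3.

E[X] = 1/9 ≈ 0.1111; E[X] < 1, so R_3(3) > 3.


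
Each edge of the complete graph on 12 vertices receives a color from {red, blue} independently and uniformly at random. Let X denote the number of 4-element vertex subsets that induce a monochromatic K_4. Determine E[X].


Let X = Σ_S X_S over the C(12, 4) = 495 subsets S of size 4, where X_S = 1 if the K_4 on S is monochromatic.
For a fixed S, the K_4 on S has C(4, 2) = 6 edges. P[all 6 edges red] = (1/2)^6, and likewise for blue, so P[monochromatic] = 2·(1/2)^6 = 2^{1 − 6} = 1/32.
Summing: E[X] = C(12, 4) · 2^{1 − 6} = 495 · 1/32 = 495/32.
Numerically: E[X] ≈ 15.46875.

E[X] = C(12,4)·2^(1−C(4,2)) = 495/32 ≈ 15.46875.


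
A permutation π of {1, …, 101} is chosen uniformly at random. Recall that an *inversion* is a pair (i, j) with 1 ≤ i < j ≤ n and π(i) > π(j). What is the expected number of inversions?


Write X = Σ X_I over the C(101, 2) = 5050 pairs i < j, with X_I the indicator of one inversion.
There are 5050 indicators.
For each fixed pair i < j, the values π(i) and π(j) are two distinct elements of {1, …, 101} in uniformly random order; by symmetry P[π(i) > π(j)] = 1/2.
By linearity: E[X] = 5050 · (1/2) = C(101, 2) · (1/2) = 5050/2 = 2525 ≈ 2525.00000.

E[X] = 2525 = 2525.00000.


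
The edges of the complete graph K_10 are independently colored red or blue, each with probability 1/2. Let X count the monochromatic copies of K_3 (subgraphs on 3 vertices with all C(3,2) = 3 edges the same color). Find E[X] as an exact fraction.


Let X = Σ_S X_S over the C(10, 3) = 120 subsets S of size 3, where X_S = 1 if the K_3 on S is monochromatic.
For a fixed S, the K_3 on S has C(3, 2) = 3 edges. P[all 3 edges red] = (1/2)^3, and likewise for blue, so P[monochromatic] = 2·(1/2)^3 = 2^{1 − 3} = 1/4.
By linearity of expectation: E[X] = C(10, 3) · 2^{1 − 3} = 120 · 1/4 = 30.
Numerically: E[X] ≈ 30.00000.

E[X] = C(10,3)·2^(1−C(3,2)) = 30 ≈ 30.00000.


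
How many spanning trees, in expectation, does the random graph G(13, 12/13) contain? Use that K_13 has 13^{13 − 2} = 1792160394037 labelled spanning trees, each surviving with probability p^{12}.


K_13 has 13^{13 − 2} = 1792160394037 labelled spanning trees.
For each such spanning tree H, let X_H = 1 if all 12 edges of H are present in G. Then P[X_H = 1] = p^{12} = (12/13)^{12} = 8916100448256/23298085122481.
By linearity: E[X] = Σ_H E[X_H] = 1792160394037 · p^{12} = 1792160394037 · 8916100448256/23298085122481 = 8916100448256/13.
Numerically: E[X] ≈ 6.859e+11.

E[X] = 1792160394037 · (12/13)^{12} = 8916100448256/13 ≈ 6.859e+11.


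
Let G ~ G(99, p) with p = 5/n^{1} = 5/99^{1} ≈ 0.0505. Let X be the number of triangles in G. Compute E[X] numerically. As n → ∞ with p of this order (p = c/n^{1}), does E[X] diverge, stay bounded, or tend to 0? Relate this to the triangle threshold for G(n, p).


Number of potential triangles: C(99, 3) = 156849.
Each occurs with probability p³ ≈ (0.0505)³ ≈ 1.28826e-04.
By linearity: E[X] = C(99, 3)·p³ ≈ 156849 · 1.28826e-04 ≈ 20.206.
Here α = 1, so p = 5/n is exactly at the triangle threshold p ~ 1/n. Asymptotically E[X] → c³/6 = 5³/6 = 125/6 ≈ 20.833, a bounded constant. In this regime the triangle count is asymptotically Poisson(c³/6).

E[X] ≈ 20.206; in regime p = Θ(1/n^{1}) E[X] stays bounded (at the triangle threshold p ~ 1/n).


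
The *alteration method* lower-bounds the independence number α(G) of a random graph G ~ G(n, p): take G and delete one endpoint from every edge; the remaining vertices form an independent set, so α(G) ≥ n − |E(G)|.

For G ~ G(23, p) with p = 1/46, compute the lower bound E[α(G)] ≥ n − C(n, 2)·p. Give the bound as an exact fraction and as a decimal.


E[|E(G)|] = C(23, 2)·p = 253 · (1/46) = 11/2.
E[α(G)] ≥ n − E[|E(G)|] = 23 − 11/2 = 35/2.
Numerically: ≈ 17.5000.
(This is only a lower bound; the true E[α(G)] may be larger.)

E[α(G)] ≥ 35/2 ≈ 17.5000.


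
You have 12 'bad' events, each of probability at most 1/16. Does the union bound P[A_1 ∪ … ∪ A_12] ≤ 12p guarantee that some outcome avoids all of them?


Union bound: P[∪_{i=1}^{12} A_i] ≤ Σ_i P[A_i] ≤ 12·p = 12·(1/16) = 3/4.
Numerically: 3/4 ≈ 0.7500.
Is 3/4 < 1? YES.
Since P[∪ A_i] ≤ 3/4 < 1, the complement has P[∩ A_i^c] ≥ 1 − 3/4 = 1/4 > 0, so some outcome avoids every A_i.

12·p = 3/4 ≈ 0.7500; existence CERTIFIED by the union bound.


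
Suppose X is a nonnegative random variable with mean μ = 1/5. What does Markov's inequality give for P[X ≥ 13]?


μ = E[X] = 1/5, a = 13.
Markov: P[X ≥ 13] ≤ μ/a = (1/5)/13 = 1/65.
Numerically: ≈ 0.0154.
(Since a = 13 > μ = 0.2000, the bound 1/65 is < 1 and informative.)

P[X ≥ 13] ≤ 1/65 ≈ 0.0154.


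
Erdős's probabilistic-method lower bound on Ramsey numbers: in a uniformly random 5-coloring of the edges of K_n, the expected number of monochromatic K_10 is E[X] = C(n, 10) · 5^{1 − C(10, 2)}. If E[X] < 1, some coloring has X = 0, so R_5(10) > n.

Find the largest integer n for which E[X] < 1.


We need C(n, 10) · 5^{1 − 45} < 1, i.e. C(n, 10) < 5^{45 − 1} = 5684341886080801486968994140625.
Check values of n near the boundary:
  n = 5390: C(5390, 10) = 5655833965919099070255434039753; 5655833965919099070255434039753 < 5684341886080801486968994140625? YES
  n = 5391: C(5391, 10) = 5666344714787188828795213697883; 5666344714787188828795213697883 < 5684341886080801486968994140625? YES
  n = 5392: C(5392, 10) = 5676873040158402483252283957448; 5676873040158402483252283957448 < 5684341886080801486968994140625? YES
  n = 5393: C(5393, 10) = 5687418968154238267170642278008; 5687418968154238267170642278008 < 5684341886080801486968994140625? NO
  n = 5394: C(5394, 10) = 5697982524930156243149785372878; 5697982524930156243149785372878 < 5684341886080801486968994140625? NO
The largest n with C(n, 10) < 5684341886080801486968994140625 is n = 5392 (where E[X] = 5676873040158402483252283957448/5684341886080801486968994140625 ≈ 0.9986861). Hence R_5(10) > 5392, i.e. R_5(10) ≥ 5393.

Largest n = 5392; hence R_5(10) > 5392.


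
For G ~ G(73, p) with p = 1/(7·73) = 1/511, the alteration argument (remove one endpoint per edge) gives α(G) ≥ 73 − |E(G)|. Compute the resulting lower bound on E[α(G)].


E[|E(G)|] = C(73, 2)·p = 2628 · (1/511) = 36/7.
E[α(G)] ≥ n − E[|E(G)|] = 73 − 36/7 = 475/7.
Numerically: ≈ 67.857.
(This is only a lower bound; the true E[α(G)] may be larger.)

E[α(G)] ≥ 475/7 ≈ 67.857.


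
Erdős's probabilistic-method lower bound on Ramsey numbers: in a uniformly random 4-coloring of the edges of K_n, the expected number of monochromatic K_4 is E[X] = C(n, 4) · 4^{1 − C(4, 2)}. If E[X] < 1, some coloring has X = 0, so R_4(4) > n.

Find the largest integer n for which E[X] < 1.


We need C(n, 4) · 4^{1 − 6} < 1, i.e. C(n, 4) < 4^{6 − 1} = 1024.
Check values of n near the boundary:
  n = 12: C(12, 4) = 495; 495 < 1024? YES
  n = 13: C(13, 4) = 715; 715 < 1024? YES
  n = 14: C(14, 4) = 1001; 1001 < 1024? YES
  n = 15: C(15, 4) = 1365; 1365 < 1024? NO
  n = 16: C(16, 4) = 1820; 1820 < 1024? NO
  n = 17: C(17, 4) = 2380; 2380 < 1024? NO
The largest n with C(n, 4) < 1024 is n = 14 (where E[X] = 1001/1024 ≈ 0.9775391). Hence R_4(4) > 14, i.e. R_4(4) ≥ 15.

Largest n = 14; hence R_4(4) > 14.


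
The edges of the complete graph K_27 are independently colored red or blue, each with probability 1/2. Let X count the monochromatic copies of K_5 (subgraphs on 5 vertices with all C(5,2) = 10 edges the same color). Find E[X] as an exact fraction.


Let X = Σ_S X_S over the C(27, 5) = 80730 subsets S of size 5, where X_S = 1 if the K_5 on S is monochromatic.
For a fixed S, the K_5 on S has C(5, 2) = 10 edges. P[all 10 edges red] = (1/2)^10, and likewise for blue, so P[monochromatic] = 2·(1/2)^10 = 2^{1 − 10} = 1/512.
Summing: E[X] = C(27, 5) · 2^{1 − 10} = 80730 · 1/512 = 40365/256.
Numerically: E[X] ≈ 157.676.

E[X] = C(27,5)·2^(1−C(5,2)) = 40365/256 ≈ 157.676.


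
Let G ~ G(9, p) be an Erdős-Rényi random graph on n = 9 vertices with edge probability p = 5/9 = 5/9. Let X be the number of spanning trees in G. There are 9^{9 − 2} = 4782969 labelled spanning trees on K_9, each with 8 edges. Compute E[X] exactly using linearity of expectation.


K_9 has 9^{9 − 2} = 4782969 labelled spanning trees.
For each such spanning tree H, let X_H = 1 if all 8 edges of H are present in G. Then P[X_H = 1] = p^{8} = (5/9)^{8} = 390625/43046721.
By linearity: E[X] = Σ_H E[X_H] = 4782969 · p^{8} = 4782969 · 390625/43046721 = 390625/9.
Numerically: E[X] ≈ 43403.

E[X] = 4782969 · (5/9)^{8} = 390625/9 ≈ 43403.


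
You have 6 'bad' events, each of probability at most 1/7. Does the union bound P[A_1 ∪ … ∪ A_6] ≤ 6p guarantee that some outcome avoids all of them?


Union bound: P[∪_{i=1}^{6} A_i] ≤ Σ_i P[A_i] ≤ 6·p = 6·(1/7) = 6/7.
Numerically: 6/7 ≈ 0.8571429.
Is 6/7 < 1? YES.
Since P[∪ A_i] ≤ 6/7 < 1, the complement has P[∩ A_i^c] ≥ 1 − 6/7 = 1/7 > 0, so some outcome avoids every A_i.

6·p = 6/7 ≈ 0.8571429; existence CERTIFIED by the union bound.


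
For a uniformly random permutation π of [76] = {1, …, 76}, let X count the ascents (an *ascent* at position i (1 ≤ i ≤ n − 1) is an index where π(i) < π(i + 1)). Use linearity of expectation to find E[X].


Write X = Σ X_I over i = 1, …, 75, with X_I the indicator of one ascent.
There are 75 indicators.
For each fixed i, the pair (π(i), π(i+1)) is a uniformly random ordered pair of distinct values from {1, …, 76}; by symmetry P[π(i) < π(i+1)] = 1/2.
By linearity: E[X] = 75 · (1/2) = (76 − 1) · (1/2) = 75/2 ≈ 37.50000.

E[X] = 75/2 = 37.50000.


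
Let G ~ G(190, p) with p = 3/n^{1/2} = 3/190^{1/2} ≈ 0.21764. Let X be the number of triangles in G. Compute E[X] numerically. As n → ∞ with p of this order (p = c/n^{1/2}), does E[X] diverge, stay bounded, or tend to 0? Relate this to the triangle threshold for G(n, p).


Number of potential triangles: C(190, 3) = 1125180.
Each occurs with probability p³ ≈ (0.21764)³ ≈ 1.0309399e-02.
By linearity: E[X] = C(190, 3)·p³ ≈ 1125180 · 1.0309399e-02 ≈ 11599.92995.
Since α = 1/2 < 1, p = c/n^{1/2} ≫ 1/n is above the triangle threshold p ~ 1/n. Asymptotically E[X] ~ (c³/6)·n^{3(1−α)} = (3³/6)·n^{1.5} → ∞; triangles are abundant w.h.p.

E[X] ≈ 11599.92995; in regime p = Θ(1/n^{1/2}) E[X] diverges (above the triangle threshold p ~ 1/n).


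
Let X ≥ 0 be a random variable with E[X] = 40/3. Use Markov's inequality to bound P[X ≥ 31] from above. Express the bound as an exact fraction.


μ = E[X] = 40/3, a = 31.
Markov: P[X ≥ 31] ≤ μ/a = (40/3)/31 = 40/93.
Numerically: ≈ 0.43011.
(Since a = 31 > μ = 13.33333, the bound 40/93 is < 1 and informative.)

P[X ≥ 31] ≤ 40/93 ≈ 0.43011.


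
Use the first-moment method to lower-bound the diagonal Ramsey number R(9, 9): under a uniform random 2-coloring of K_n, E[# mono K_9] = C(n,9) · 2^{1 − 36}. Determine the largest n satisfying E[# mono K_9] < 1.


We need C(n, 9) · 2^{1 − 36} < 1, i.e. C(n, 9) < 2^{36 − 1} = 34359738368.
Check values of n near the boundary:
  n = 61: C(61, 9) = 17341763505; 17341763505 < 34359738368? YES
  n = 62: C(62, 9) = 20286591270; 20286591270 < 34359738368? YES
  n = 63: C(63, 9) = 23667689815; 23667689815 < 34359738368? YES
  n = 64: C(64, 9) = 27540584512; 27540584512 < 34359738368? YES
  n = 65: C(65, 9) = 31966749880; 31966749880 < 34359738368? YES
  n = 66: C(66, 9) = 37014131440; 37014131440 < 34359738368? NO
  n = 67: C(67, 9) = 42757703560; 42757703560 < 34359738368? NO
The largest n with C(n, 9) < 34359738368 is n = 65 (where E[X] = 3995843735/4294967296 ≈ 0.930). Hence R(9, 9) > 65, i.e. R(9, 9) ≥ 66.

Largest n = 65; hence R(9, 9) > 65.


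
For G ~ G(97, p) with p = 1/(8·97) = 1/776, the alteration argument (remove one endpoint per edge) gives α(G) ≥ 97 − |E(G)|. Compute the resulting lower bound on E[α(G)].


E[|E(G)|] = C(97, 2)·p = 4656 · (1/776) = 6.
E[α(G)] ≥ n − E[|E(G)|] = 97 − 6 = 91.
Numerically: ≈ 91.00000.
(This is only a lower bound; the true E[α(G)] may be larger.)

E[α(G)] ≥ 91 ≈ 91.00000.


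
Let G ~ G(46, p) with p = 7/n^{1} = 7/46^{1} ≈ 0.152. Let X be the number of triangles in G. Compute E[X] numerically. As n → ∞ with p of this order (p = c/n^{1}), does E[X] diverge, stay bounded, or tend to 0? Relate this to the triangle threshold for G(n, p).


Number of potential triangles: C(46, 3) = 15180.
Each occurs with probability p³ ≈ (0.152)³ ≈ 3.52388e-03.
By linearity: E[X] = C(46, 3)·p³ ≈ 15180 · 3.52388e-03 ≈ 53.492.
Here α = 1, so p = 7/n is exactly at the triangle threshold p ~ 1/n. Asymptotically E[X] → c³/6 = 7³/6 = 343/6 ≈ 57.167, a bounded constant. In this regime the triangle count is asymptotically Poisson(c³/6).

E[X] ≈ 53.492; in regime p = Θ(1/n^{1}) E[X] stays bounded (at the triangle threshold p ~ 1/n).


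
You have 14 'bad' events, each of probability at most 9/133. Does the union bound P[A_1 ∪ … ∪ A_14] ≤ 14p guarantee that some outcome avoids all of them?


Union bound: P[∪_{i=1}^{14} A_i] ≤ Σ_i P[A_i] ≤ 14·p = 14·(9/133) = 18/19.
Numerically: 18/19 ≈ 0.9473684.
Is 18/19 < 1? YES.
Since P[∪ A_i] ≤ 18/19 < 1, the complement has P[∩ A_i^c] ≥ 1 − 18/19 = 1/19 > 0, so some outcome avoids every A_i.

14·p = 18/19 ≈ 0.9473684; existence CERTIFIED by the union bound.


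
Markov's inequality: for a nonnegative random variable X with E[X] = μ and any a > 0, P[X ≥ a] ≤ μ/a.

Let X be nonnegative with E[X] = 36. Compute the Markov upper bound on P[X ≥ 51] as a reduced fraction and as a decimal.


μ = E[X] = 36, a = 51.
Markov: P[X ≥ 51] ≤ μ/a = (36)/51 = 12/17.
Numerically: ≈ 0.705882.
(Since a = 51 > μ = 36.000000, the bound 12/17 is < 1 and informative.)

P[X ≥ 51] ≤ 12/17 ≈ 0.705882.


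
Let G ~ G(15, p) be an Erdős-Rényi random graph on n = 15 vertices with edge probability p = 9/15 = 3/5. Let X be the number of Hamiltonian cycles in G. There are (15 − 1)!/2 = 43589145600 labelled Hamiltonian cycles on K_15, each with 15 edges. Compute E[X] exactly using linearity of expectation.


K_15 has (15 − 1)!/2 = 43589145600 labelled Hamiltonian cycles.
For each such Hamiltonian cycle H, let X_H = 1 if all 15 edges of H are present in G. Then P[X_H = 1] = p^{15} = (3/5)^{15} = 14348907/30517578125.
Summing the indicators: E[X] = Σ_H E[X_H] = 43589145600 · p^{15} = 43589145600 · 14348907/30517578125 = 25018263856954368/1220703125.
Numerically: E[X] ≈ 2.05e+07.

E[X] = 43589145600 · (3/5)^{15} = 25018263856954368/1220703125 ≈ 2.05e+07.


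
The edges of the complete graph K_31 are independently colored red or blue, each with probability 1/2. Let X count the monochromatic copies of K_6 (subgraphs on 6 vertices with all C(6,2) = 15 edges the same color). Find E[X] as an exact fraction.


Let X = Σ_S X_S over the C(31, 6) = 736281 subsets S of size 6, where X_S = 1 if the K_6 on S is monochromatic.
For a fixed S, the K_6 on S has C(6, 2) = 15 edges. P[all 15 edges red] = (1/2)^15, and likewise for blue, so P[monochromatic] = 2·(1/2)^15 = 2^{1 − 15} = 1/16384.
By linearity of expectation: E[X] = C(31, 6) · 2^{1 − 15} = 736281 · 1/16384 = 736281/16384.
Numerically: E[X] ≈ 44.939026.

E[X] = C(31,6)·2^(1−C(6,2)) = 736281/16384 ≈ 44.939026.


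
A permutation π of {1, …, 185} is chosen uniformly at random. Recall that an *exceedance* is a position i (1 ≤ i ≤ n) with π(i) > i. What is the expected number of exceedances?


Write X = Σ_{i=1}^{185} X_i, where X_i = 1_{π(i) > i}.
For each fixed i, π(i) is uniform over {1, …, 185} (marginal of a uniform permutation), so P[π(i) > i] = (n − i)/n. Summing: Σ_{i=1}^{185} (n − i)/n = (0 + 1 + … + 184)/185 = 185(185 − 1)/(2·185) = (185 − 1)/2.
Hence E[X] = Σ_{i=1}^{185} (185 − i)/185 = 92 ≈ 92.00000.

E[X] = 92 = 92.00000.


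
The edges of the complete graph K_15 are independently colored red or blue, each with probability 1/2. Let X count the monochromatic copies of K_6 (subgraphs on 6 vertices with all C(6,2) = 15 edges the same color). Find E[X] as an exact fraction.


Let X = Σ_S X_S over the C(15, 6) = 5005 subsets S of size 6, where X_S = 1 if the K_6 on S is monochromatic.
For a fixed S, the K_6 on S has C(6, 2) = 15 edges. P[all 15 edges red] = (1/2)^15, and likewise for blue, so P[monochromatic] = 2·(1/2)^15 = 2^{1 − 15} = 1/16384.
Summing: E[X] = C(15, 6) · 2^{1 − 15} = 5005 · 1/16384 = 5005/16384.
Numerically: E[X] ≈ 0.305481.

E[X] = C(15,6)·2^(1−C(6,2)) = 5005/16384 ≈ 0.305481.


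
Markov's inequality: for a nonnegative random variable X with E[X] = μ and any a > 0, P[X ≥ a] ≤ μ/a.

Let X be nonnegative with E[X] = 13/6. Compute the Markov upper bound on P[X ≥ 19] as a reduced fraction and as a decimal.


μ = E[X] = 13/6, a = 19.
Markov: P[X ≥ 19] ≤ μ/a = (13/6)/19 = 13/114.
Numerically: ≈ 0.1140.
(Since a = 19 > μ = 2.1667, the bound 13/114 is < 1 and informative.)

P[X ≥ 19] ≤ 13/114 ≈ 0.1140.


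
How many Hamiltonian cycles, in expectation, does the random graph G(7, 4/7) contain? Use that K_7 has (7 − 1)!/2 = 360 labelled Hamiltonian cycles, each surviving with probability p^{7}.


K_7 has (7 − 1)!/2 = 360 labelled Hamiltonian cycles.
For each such Hamiltonian cycle H, let X_H = 1 if all 7 edges of H are present in G. Then P[X_H = 1] = p^{7} = (4/7)^{7} = 16384/823543.
By linearity: E[X] = Σ_H E[X_H] = 360 · p^{7} = 360 · 16384/823543 = 5898240/823543.
Numerically: E[X] ≈ 7.16203.

E[X] = 360 · (4/7)^{7} = 5898240/823543 ≈ 7.16203.


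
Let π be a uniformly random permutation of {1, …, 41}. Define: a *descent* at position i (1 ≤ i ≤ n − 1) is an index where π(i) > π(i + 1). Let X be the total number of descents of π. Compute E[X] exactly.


Write X = Σ X_I over i = 1, …, 40, with X_I the indicator of one descent.
There are 40 indicators.
For each fixed i, the pair (π(i), π(i+1)) is a uniformly random ordered pair of distinct values from {1, …, 41}; by symmetry P[π(i) > π(i+1)] = 1/2.
By linearity: E[X] = 40 · (1/2) = (41 − 1) · (1/2) = 20 ≈ 20.000000.

E[X] = 20 = 20.000000.


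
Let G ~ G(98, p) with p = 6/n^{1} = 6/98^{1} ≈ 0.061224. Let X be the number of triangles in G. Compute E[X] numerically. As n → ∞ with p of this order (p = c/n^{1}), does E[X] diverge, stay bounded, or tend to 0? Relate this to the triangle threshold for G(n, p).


Number of potential triangles: C(98, 3) = 152096.
Each occurs with probability p³ ≈ (0.061224)³ ≈ 2.2949621e-04.
By linearity: E[X] = C(98, 3)·p³ ≈ 152096 · 2.2949621e-04 ≈ 34.90546.
Here α = 1, so p = 6/n is exactly at the triangle threshold p ~ 1/n. Asymptotically E[X] → c³/6 = 6³/6 = 36 ≈ 36.00000, a bounded constant. In this regime the triangle count is asymptotically Poisson(c³/6).

E[X] ≈ 34.90546; in regime p = Θ(1/n^{1}) E[X] stays bounded (at the triangle threshold p ~ 1/n).


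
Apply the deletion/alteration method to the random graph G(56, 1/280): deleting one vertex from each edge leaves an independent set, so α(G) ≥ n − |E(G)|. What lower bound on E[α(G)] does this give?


E[|E(G)|] = C(56, 2)·p = 1540 · (1/280) = 11/2.
E[α(G)] ≥ n − E[|E(G)|] = 56 − 11/2 = 101/2.
Numerically: ≈ 50.50000.
(This is only a lower bound; the true E[α(G)] may be larger.)

E[α(G)] ≥ 101/2 ≈ 50.50000.


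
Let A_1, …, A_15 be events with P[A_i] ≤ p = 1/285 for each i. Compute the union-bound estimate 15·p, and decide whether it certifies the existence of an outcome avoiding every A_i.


Union bound: P[∪_{i=1}^{15} A_i] ≤ Σ_i P[A_i] ≤ 15·p = 15·(1/285) = 1/19.
Numerically: 1/19 ≈ 0.0526316.
Is 1/19 < 1? YES.
Since P[∪ A_i] ≤ 1/19 < 1, the complement has P[∩ A_i^c] ≥ 1 − 1/19 = 18/19 > 0, so some outcome avoids every A_i.

15·p = 1/19 ≈ 0.0526316; existence CERTIFIED by the union bound.


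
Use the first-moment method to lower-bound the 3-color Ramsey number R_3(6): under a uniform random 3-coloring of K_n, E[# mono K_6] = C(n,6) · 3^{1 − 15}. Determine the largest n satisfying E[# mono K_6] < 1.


We need C(n, 6) · 3^{1 − 15} < 1, i.e. C(n, 6) < 3^{15 − 1} = 4782969.
Check values of n near the boundary:
  n = 40: C(40, 6) = 3838380; 3838380 < 4782969? YES
  n = 41: C(41, 6) = 4496388; 4496388 < 4782969? YES
  n = 42: C(42, 6) = 5245786; 5245786 < 4782969? NO
  n = 43: C(43, 6) = 6096454; 6096454 < 4782969? NO
  n = 44: C(44, 6) = 7059052; 7059052 < 4782969? NO
The largest n with C(n, 6) < 4782969 is n = 41 (where E[X] = 1498796/1594323 ≈ 0.9401). Hence R_3(6) > 41, i.e. R_3(6) ≥ 42.

Largest n = 41; hence R_3(6) > 41.


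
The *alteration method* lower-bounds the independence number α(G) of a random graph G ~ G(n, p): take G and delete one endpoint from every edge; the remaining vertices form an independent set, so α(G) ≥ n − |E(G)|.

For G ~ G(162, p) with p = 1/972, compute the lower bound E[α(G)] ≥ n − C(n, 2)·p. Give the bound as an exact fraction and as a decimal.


E[|E(G)|] = C(162, 2)·p = 13041 · (1/972) = 161/12.
E[α(G)] ≥ n − E[|E(G)|] = 162 − 161/12 = 1783/12.
Numerically: ≈ 148.583333.
(This is only a lower bound; the true E[α(G)] may be larger.)

E[α(G)] ≥ 1783/12 ≈ 148.583333.


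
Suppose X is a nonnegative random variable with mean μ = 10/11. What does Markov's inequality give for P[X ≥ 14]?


μ = E[X] = 10/11, a = 14.
Markov: P[X ≥ 14] ≤ μ/a = (10/11)/14 = 5/77.
Numerically: ≈ 0.06494.
(Since a = 14 > μ = 0.90909, the bound 5/77 is < 1 and informative.)

P[X ≥ 14] ≤ 5/77 ≈ 0.06494.


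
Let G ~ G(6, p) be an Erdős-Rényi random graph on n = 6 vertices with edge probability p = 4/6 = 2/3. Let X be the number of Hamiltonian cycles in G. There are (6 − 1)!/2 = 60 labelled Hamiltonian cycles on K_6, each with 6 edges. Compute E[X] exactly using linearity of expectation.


K_6 has (6 − 1)!/2 = 60 labelled Hamiltonian cycles.
For each such Hamiltonian cycle H, let X_H = 1 if all 6 edges of H are present in G. Then P[X_H = 1] = p^{6} = (2/3)^{6} = 64/729.
Summing the indicators: E[X] = Σ_H E[X_H] = 60 · p^{6} = 60 · 64/729 = 1280/243.
Numerically: E[X] ≈ 5.27.

E[X] = 60 · (2/3)^{6} = 1280/243 ≈ 5.27.


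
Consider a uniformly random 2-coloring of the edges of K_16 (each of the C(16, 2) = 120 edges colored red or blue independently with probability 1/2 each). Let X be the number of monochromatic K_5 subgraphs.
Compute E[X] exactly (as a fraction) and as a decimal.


Let X = Σ_S X_S over the C(16, 5) = 4368 subsets S of size 5, where X_S = 1 if the K_5 on S is monochromatic.
For a fixed S, the K_5 on S has C(5, 2) = 10 edges. P[all 10 edges red] = (1/2)^10, and likewise for blue, so P[monochromatic] = 2·(1/2)^10 = 2^{1 − 10} = 1/512.
By linearity of expectation: E[X] = C(16, 5) · 2^{1 − 10} = 4368 · 1/512 = 273/32.
Numerically: E[X] ≈ 8.5312.

E[X] = C(16,5)·2^(1−C(5,2)) = 273/32 ≈ 8.5312.


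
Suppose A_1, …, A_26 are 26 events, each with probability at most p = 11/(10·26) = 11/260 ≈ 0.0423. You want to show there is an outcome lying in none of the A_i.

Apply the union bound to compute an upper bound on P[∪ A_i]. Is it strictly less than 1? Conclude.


Union bound: P[∪_{i=1}^{26} A_i] ≤ Σ_i P[A_i] ≤ 26·p = 26·(11/260) = 11/10.
Numerically: 11/10 ≈ 1.1000.
Is 11/10 < 1? NO.
Since the bound 11/10 is ≥ 1, the union bound is uninformative here; it does NOT by itself certify existence.

26·p = 11/10 ≈ 1.1000; existence NOT certified by the union bound.


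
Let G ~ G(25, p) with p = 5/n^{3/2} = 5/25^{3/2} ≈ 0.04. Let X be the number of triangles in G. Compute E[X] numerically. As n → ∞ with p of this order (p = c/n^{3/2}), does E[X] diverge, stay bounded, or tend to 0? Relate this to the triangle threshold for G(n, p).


Number of potential triangles: C(25, 3) = 2300.
Each occurs with probability p³ ≈ (0.04)³ ≈ 6.4000000e-05.
By linearity: E[X] = C(25, 3)·p³ ≈ 2300 · 6.4000000e-05 ≈ 0.14720.
Since α = 3/2 > 1, p = c/n^{3/2} = o(1/n) is below the triangle threshold p ~ 1/n. Asymptotically E[X] ~ (c³/6)·n^{3(1−α)} = (5³/6)·n^{-1.5} → 0, so by Markov's inequality G has no triangles w.h.p.

E[X] ≈ 0.14720; in regime p = Θ(1/n^{3/2}) E[X] tends to 0 (below the triangle threshold p ~ 1/n).


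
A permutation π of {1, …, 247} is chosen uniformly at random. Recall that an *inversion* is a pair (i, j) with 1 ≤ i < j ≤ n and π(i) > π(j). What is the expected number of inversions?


Write X = Σ X_I over the C(247, 2) = 30381 pairs i < j, with X_I the indicator of one inversion.
There are 30381 indicators.
For each fixed pair i < j, the values π(i) and π(j) are two distinct elements of {1, …, 247} in uniformly random order; by symmetry P[π(i) > π(j)] = 1/2.
By linearity: E[X] = 30381 · (1/2) = C(247, 2) · (1/2) = 30381/2 = 30381/2 ≈ 15190.5000.

E[X] = 30381/2 = 15190.5000.
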